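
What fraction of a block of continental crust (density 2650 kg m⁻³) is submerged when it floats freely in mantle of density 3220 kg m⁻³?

Submerged fraction = ρ_obj/ρ_fluid = 2650/3220 = 82.3%.

82.3%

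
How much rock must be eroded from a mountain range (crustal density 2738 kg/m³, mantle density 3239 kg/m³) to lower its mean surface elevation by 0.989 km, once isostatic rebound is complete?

Net drop Δ = e − u = e − e ρ_c/ρ_m = e (ρ_m − ρ_c)/ρ_m.
e = Δ ρ_m/(ρ_m − ρ_c) = 0.989 km × 3239/501 = 6.39 km.

6.39 km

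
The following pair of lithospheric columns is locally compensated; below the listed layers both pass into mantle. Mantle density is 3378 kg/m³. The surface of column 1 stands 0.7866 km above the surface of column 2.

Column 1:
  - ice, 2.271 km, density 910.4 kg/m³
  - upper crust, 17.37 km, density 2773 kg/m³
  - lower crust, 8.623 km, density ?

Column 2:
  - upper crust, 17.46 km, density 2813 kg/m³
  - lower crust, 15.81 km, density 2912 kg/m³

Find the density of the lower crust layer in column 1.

2940 kg/m³

Take the compensation level at the base of the deeper column (depth z_c below the surface of column 1) and equate Σ ρ_i t_i down to z_c; mantle fills any gap and the z_c terms cancel.
Column 1: 2.271×910.4 + 17.37×2773 + 8.623×ρ + (z_c − 28.264)×3378
Column 2: 0.7866×0 + 17.46×2813 + 15.81×2912 + (z_c − 0.7866 − 33.27)×3378
The z_c×3378 term appears on both sides and cancels. Collect the known terms of each column as K = Σ(ρt)_known − 3378 × (depth of known layers): K_1 = 50234.5284 − 3378×28.264 = −45241.2636; K_2 = 95153.7 − 3378×(0.7866 + 33.27) = −19889.4948.
Balance: K_1 + 8.623×ρ = K_2, so ρ = (K_2 − K_1)/8.623 = 25351.8/8.623 = 2940 kg/m³.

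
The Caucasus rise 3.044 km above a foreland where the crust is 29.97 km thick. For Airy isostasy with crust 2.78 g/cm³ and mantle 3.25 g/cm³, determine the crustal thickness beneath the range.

Root depth r = h ρ_c / (ρ_m − ρ_c) = 3.044 km × 2.78 / 0.47 = 18 km.
Total thickness = T + h + r = 29.97 km + 3.044 km + 18 km = 51 km.

51 km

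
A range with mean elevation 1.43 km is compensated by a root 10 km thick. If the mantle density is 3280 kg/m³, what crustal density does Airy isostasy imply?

ρ_c h = (ρ_m − ρ_c) r → ρ_c (h + r) = ρ_m r → ρ_c = ρ_m r / (h + r).
ρ_c = 3280 × 10 km / (1.43 km + 10 km) = 2870 kg/m³.

2870 kg/m³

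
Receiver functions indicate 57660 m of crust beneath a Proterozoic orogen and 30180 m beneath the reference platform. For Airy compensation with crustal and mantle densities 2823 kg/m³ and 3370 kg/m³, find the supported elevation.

Excess crust Δ = 57660 m − 30180 m = 27480 m, split between elevation h and root r with h + r = Δ.
Airy balance ρ_c h = (ρ_m − ρ_c) r gives r = h ρ_c/(ρ_m − ρ_c), so h (1 + ρ_c/(ρ_m − ρ_c)) = Δ, i.e. h = Δ (ρ_m − ρ_c)/ρ_m.
h = 27480 m × 547/3370 = 4460 m.

4460 m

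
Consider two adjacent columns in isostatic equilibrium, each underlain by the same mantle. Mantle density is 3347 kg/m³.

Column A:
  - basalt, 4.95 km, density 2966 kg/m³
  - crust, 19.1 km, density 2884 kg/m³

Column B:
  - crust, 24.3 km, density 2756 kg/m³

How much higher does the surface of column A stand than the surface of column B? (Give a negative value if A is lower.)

−1.09 km

For any compensation level in the mantle, the mantle terms cancel and isostasy reduces to e = (Σt_A − Σt_B) − (Σ(ρt)_A − Σ(ρt)_B) / ρ_m.
Σt_A = 24.05 km; Σt_B = 24.3 km; Σ(ρt)_A = 69766.1; Σ(ρt)_B = 66970.8 (in km·kg/m³).
e = (24.05 − 24.3) − (69766.1 − 66970.8) / 3347 = −1.09 km.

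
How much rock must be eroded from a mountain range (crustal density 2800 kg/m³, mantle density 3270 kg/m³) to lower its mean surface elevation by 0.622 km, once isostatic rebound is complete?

Net drop Δ = e − u = e − e ρ_c/ρ_m = e (ρ_m − ρ_c)/ρ_m.
e = Δ ρ_m/(ρ_m − ρ_c) = 0.622 km × 3270/470 = 4.33 km.

4.33 km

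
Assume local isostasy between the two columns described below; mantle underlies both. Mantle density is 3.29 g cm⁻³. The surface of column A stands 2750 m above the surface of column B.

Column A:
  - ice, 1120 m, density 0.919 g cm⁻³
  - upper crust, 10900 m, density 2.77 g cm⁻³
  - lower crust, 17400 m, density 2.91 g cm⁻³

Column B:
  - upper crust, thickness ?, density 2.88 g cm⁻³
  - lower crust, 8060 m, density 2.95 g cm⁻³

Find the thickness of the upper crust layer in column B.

7680 m

Take the compensation level at the base of the deeper column (depth z_c below the surface of column A) and equate Σ ρ_i t_i down to z_c; mantle fills any gap and the z_c terms cancel.
Column A: 1120×0.919 + 10900×2.77 + 17400×2.91 + (z_c − 29420)×3.29
Column B: 2750×0 + x×2.88 + 8060×2.95 + (z_c − 2750 − 8060 − x)×3.29
The z_c×3.29 term appears on both sides and cancels. Collect the known terms of each column as K = Σ(ρt)_known − 3.29 × (depth of known layers): K_A = 81856.28 − 3.29×29420 = −14935.52; K_B = 23777 − 3.29×(2750 + 8060) = −11787.9.
Balance: K_A = K_B − x×(3.29 − 2.88), so x = (K_B − K_A)/(3.29 − 2.88) = 3147.62/0.41 = 7680 m.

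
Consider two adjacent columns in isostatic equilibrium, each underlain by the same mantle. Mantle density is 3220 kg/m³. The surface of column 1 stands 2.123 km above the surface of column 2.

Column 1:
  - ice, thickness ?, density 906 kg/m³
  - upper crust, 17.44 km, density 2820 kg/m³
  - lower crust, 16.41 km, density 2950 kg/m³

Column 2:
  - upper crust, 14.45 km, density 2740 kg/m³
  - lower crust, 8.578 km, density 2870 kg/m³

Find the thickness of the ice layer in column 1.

2.32 km

Take the compensation level at the base of the deeper column (depth z_c below the surface of column 1) and equate Σ ρ_i t_i down to z_c; mantle fills any gap and the z_c terms cancel.
Column 1: x×906 + 17.44×2820 + 16.41×2950 + (z_c − 33.85 − x)×3220
Column 2: 2.123×0 + 14.45×2740 + 8.578×2870 + (z_c − 2.123 − 23.028)×3220
The z_c×3220 term appears on both sides and cancels. Collect the known terms of each column as K = Σ(ρt)_known − 3220 × (depth of known layers): K_1 = 97590.3 − 3220×33.85 = −11406.7; K_2 = 64211.86 − 3220×(2.123 + 23.028) = −16774.36.
Balance: K_1 − x×(3220 − 906) = K_2, so x = (K_1 − K_2)/(3220 − 906) = 5367.66/2314 = 2.32 km.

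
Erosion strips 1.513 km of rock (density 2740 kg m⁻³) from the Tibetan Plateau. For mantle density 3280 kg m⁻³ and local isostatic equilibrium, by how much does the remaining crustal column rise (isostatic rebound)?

1.26 km

Unloading: uplift u = e ρ_c/ρ_m = 1.513 km × 2740/3280 = 1.26 km.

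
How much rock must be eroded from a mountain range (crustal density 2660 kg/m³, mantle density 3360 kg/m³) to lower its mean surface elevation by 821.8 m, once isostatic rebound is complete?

Net drop Δ = e − u = e − e ρ_c/ρ_m = e (ρ_m − ρ_c)/ρ_m.
e = Δ ρ_m/(ρ_m − ρ_c) = 821.8 m × 3360/700 = 3940 m.

3940 m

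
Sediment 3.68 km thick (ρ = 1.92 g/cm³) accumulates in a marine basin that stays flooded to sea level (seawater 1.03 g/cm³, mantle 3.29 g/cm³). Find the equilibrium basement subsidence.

1.45 km

Submarine loading: the sediment displaces seawater, and the subsidence is in turn flooded, so s (ρ_m − ρ_w) = t (ρ_sed − ρ_w).
s = 3.68 km × (1.92 − 1.03) / (3.29 − 1.03) = 1.45 km.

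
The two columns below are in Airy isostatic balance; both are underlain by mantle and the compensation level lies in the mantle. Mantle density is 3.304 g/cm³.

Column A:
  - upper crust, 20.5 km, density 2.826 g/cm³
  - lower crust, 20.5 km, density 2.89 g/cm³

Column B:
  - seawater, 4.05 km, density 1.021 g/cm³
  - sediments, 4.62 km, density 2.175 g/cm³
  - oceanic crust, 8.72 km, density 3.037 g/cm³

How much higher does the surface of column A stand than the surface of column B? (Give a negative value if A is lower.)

For any compensation level in the mantle, the mantle terms cancel and isostasy reduces to e = (Σt_A − Σt_B) − (Σ(ρt)_A − Σ(ρt)_B) / ρ_m.
Σt_A = 41 km; Σt_B = 17.39 km; Σ(ρt)_A = 117.178; Σ(ρt)_B = 40.66619 (in km·g/cm³).
e = (41 − 17.39) − (117.178 − 40.66619) / 3.304 = 0.453 km.

0.453 km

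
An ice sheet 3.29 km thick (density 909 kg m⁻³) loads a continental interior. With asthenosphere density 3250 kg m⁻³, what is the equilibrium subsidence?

Equating mass per unit area of the two columns: the ice load ρ_ice t is balanced by mantle displaced below, ρ_m s.
s = t ρ_ice / ρ_m = 3.29 km × 909/3250 = 0.92 km.

0.92 km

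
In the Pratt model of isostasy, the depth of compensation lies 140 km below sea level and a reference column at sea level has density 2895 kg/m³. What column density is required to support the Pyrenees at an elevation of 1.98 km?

2850 kg/m³

Pratt balance: ρ_ref D = ρ (D + h).
ρ = ρ_ref D/(D + h) = 2895 × 140 km/(140 km + 1.98 km) = 2850 kg/m³.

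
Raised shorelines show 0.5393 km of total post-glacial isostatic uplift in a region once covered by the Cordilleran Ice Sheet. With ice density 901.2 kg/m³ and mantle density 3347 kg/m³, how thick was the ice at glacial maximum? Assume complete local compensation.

2 km

u = t ρ_ice/ρ_m → t = u ρ_m/ρ_ice = 0.5393 km × 3347/901.2 = 2 km.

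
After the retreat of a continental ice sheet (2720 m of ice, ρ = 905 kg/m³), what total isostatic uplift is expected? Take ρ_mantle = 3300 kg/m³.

Removing the load lets mantle flow back in; uplift u satisfies ρ_ice t = ρ_m u.
u = t ρ_ice/ρ_m = 2720 m × 905/3300 = 746 m.

746 m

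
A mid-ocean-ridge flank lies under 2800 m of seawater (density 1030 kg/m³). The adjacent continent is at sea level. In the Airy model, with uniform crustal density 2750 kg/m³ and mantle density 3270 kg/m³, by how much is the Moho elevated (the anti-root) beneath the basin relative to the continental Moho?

For local isostatic compensation: replacing crust with seawater at the top is compensated by replacing crust with mantle at the base: d (ρ_c − ρ_w) = a (ρ_m − ρ_c).
a = d (ρ_c − ρ_w)/(ρ_m − ρ_c) = 2800 m × 1720/520 = 9260 m.

9260 m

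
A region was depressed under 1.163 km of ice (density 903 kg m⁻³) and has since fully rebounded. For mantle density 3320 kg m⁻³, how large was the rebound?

0.316 km

Removing the load lets mantle flow back in; uplift u satisfies ρ_ice t = ρ_m u.
u = t ρ_ice/ρ_m = 1.163 km × 903/3320 = 0.316 km.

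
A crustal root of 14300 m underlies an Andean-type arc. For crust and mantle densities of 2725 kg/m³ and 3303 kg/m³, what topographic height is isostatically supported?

In Airy isostatic equilibrium: ρ_c h = (ρ_m − ρ_c) r.
h = r (ρ_m − ρ_c) / ρ_c = 14300 m × (3303 − 2725) / 2725 = 3030 m.

3030 m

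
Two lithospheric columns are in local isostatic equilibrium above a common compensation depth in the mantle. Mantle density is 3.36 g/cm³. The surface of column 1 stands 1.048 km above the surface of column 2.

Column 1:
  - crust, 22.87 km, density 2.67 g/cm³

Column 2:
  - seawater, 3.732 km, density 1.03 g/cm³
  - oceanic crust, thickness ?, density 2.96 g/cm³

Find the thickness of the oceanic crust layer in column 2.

Take the compensation level at the base of the deeper column (depth z_c below the surface of column 1) and equate Σ ρ_i t_i down to z_c; mantle fills any gap and the z_c terms cancel.
Column 1: 22.87×2.67 + (z_c − 22.87)×3.36
Column 2: 1.048×0 + 3.732×1.03 + x×2.96 + (z_c − 1.048 − 3.732 − x)×3.36
The z_c×3.36 term appears on both sides and cancels. Collect the known terms of each column as K = Σ(ρt)_known − 3.36 × (depth of known layers): K_1 = 61.0629 − 3.36×22.87 = −15.7803; K_2 = 3.84396 − 3.36×(1.048 + 3.732) = −12.21684.
Balance: K_1 = K_2 − x×(3.36 − 2.96), so x = (K_2 − K_1)/(3.36 − 2.96) = 3.56346/0.4 = 8.91 km.

8.91 km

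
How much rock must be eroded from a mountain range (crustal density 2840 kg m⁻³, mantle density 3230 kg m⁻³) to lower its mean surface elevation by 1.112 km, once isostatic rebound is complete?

9.21 km

Net drop Δ = e − u = e − e ρ_c/ρ_m = e (ρ_m − ρ_c)/ρ_m.
e = Δ ρ_m/(ρ_m − ρ_c) = 1.112 km × 3230/390 = 9.21 km.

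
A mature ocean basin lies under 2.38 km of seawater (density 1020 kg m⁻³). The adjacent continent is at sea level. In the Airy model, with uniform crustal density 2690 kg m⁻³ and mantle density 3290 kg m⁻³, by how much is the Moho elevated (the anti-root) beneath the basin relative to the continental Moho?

Equating mass per unit area of the two columns: replacing crust with seawater at the top is compensated by replacing crust with mantle at the base: d (ρ_c − ρ_w) = a (ρ_m − ρ_c).
a = d (ρ_c − ρ_w)/(ρ_m − ρ_c) = 2.38 km × 1670/600 = 6.62 km.

6.62 km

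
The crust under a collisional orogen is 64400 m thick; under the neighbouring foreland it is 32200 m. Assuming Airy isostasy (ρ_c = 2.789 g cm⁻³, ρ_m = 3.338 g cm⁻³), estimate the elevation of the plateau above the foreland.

5300 m

Excess crust Δ = 64400 m − 32200 m = 32200 m, split between elevation h and root r with h + r = Δ.
Airy balance ρ_c h = (ρ_m − ρ_c) r gives r = h ρ_c/(ρ_m − ρ_c), so h (1 + ρ_c/(ρ_m − ρ_c)) = Δ, i.e. h = Δ (ρ_m − ρ_c)/ρ_m.
h = 32200 m × 0.549/3.338 = 5300 m.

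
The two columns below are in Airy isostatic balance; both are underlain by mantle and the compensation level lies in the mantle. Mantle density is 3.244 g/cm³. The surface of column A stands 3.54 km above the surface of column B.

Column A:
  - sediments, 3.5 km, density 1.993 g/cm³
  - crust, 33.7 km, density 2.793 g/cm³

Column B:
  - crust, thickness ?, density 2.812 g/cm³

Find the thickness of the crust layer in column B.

Take the compensation level at the base of the deeper column (depth z_c below the surface of column A) and equate Σ ρ_i t_i down to z_c; mantle fills any gap and the z_c terms cancel.
Column A: 3.5×1.993 + 33.7×2.793 + (z_c − 37.2)×3.244
Column B: 3.54×0 + x×2.812 + (z_c − 3.54 − 0 − x)×3.244
The z_c×3.244 term appears on both sides and cancels. Collect the known terms of each column as K = Σ(ρt)_known − 3.244 × (depth of known layers): K_A = 101.0996 − 3.244×37.2 = −19.5772; K_B = 0 − 3.244×(3.54 + 0) = −11.48376.
Balance: K_A = K_B − x×(3.244 − 2.812), so x = (K_B − K_A)/(3.244 − 2.812) = 8.09344/0.432 = 18.7 km.

18.7 km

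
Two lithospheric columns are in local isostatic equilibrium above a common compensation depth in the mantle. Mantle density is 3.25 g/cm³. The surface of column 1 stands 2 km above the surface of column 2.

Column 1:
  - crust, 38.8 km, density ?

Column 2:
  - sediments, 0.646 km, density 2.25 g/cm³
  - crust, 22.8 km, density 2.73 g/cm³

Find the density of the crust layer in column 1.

Take the compensation level at the base of the deeper column (depth z_c below the surface of column 1) and equate Σ ρ_i t_i down to z_c; mantle fills any gap and the z_c terms cancel.
Column 1: 38.8×ρ + (z_c − 38.8)×3.25
Column 2: 2×0 + 0.646×2.25 + 22.8×2.73 + (z_c − 2 − 23.446)×3.25
The z_c×3.25 term appears on both sides and cancels. Collect the known terms of each column as K = Σ(ρt)_known − 3.25 × (depth of known layers): K_1 = 0 − 3.25×38.8 = −126.1; K_2 = 63.6975 − 3.25×(2 + 23.446) = −19.002.
Balance: K_1 + 38.8×ρ = K_2, so ρ = (K_2 − K_1)/38.8 = 107.098/38.8 = 2.76 g/cm³.

2.76 g/cm³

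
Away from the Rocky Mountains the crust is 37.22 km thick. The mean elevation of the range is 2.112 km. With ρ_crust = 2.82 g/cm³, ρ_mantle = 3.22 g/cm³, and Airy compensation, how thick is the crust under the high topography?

54.2 km

Root depth r = h ρ_c / (ρ_m − ρ_c) = 2.112 km × 2.82 / 0.4 = 14.89 km.
Total thickness = T + h + r = 37.22 km + 2.112 km + 14.89 km = 54.2 km.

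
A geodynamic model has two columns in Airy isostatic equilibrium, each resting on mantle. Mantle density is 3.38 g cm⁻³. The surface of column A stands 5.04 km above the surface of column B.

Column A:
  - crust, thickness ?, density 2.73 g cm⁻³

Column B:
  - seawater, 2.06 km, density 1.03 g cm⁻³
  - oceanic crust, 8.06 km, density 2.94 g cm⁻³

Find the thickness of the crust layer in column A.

39.1 km

Take the compensation level at the base of the deeper column (depth z_c below the surface of column A) and equate Σ ρ_i t_i down to z_c; mantle fills any gap and the z_c terms cancel.
Column A: x×2.73 + (z_c − 0 − x)×3.38
Column B: 5.04×0 + 2.06×1.03 + 8.06×2.94 + (z_c − 5.04 − 10.12)×3.38
The z_c×3.38 term appears on both sides and cancels. Collect the known terms of each column as K = Σ(ρt)_known − 3.38 × (depth of known layers): K_A = 0 − 3.38×0 = 0; K_B = 25.8182 − 3.38×(5.04 + 10.12) = −25.4226.
Balance: K_A − x×(3.38 − 2.73) = K_B, so x = (K_A − K_B)/(3.38 − 2.73) = 25.4226/0.65 = 39.1 km.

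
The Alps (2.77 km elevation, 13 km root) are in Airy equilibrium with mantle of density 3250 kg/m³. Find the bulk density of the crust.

2680 kg/m³

ρ_c h = (ρ_m − ρ_c) r → ρ_c (h + r) = ρ_m r → ρ_c = ρ_m r / (h + r).
ρ_c = 3250 × 13 km / (2.77 km + 13 km) = 2680 kg/m³.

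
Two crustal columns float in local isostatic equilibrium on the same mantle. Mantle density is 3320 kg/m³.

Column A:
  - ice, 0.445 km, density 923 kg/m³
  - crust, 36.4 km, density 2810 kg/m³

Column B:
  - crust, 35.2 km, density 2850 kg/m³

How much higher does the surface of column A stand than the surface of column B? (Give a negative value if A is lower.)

For any compensation level in the mantle, the mantle terms cancel and isostasy reduces to e = (Σt_A − Σt_B) − (Σ(ρt)_A − Σ(ρt)_B) / ρ_m.
Σt_A = 36.845 km; Σt_B = 35.2 km; Σ(ρt)_A = 102694.735; Σ(ρt)_B = 100320 (in km·kg/m³).
e = (36.845 − 35.2) − (102694.735 − 100320) / 3320 = 0.93 km.

0.93 km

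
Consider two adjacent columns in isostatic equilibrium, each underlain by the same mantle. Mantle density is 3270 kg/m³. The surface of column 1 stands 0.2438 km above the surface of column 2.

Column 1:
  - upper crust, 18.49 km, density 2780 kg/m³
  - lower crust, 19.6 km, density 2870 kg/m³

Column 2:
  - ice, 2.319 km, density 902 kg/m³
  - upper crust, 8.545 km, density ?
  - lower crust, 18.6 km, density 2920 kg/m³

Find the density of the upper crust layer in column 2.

2790 kg/m³

Take the compensation level at the base of the deeper column (depth z_c below the surface of column 1) and equate Σ ρ_i t_i down to z_c; mantle fills any gap and the z_c terms cancel.
Column 1: 18.49×2780 + 19.6×2870 + (z_c − 38.09)×3270
Column 2: 0.2438×0 + 2.319×902 + 8.545×ρ + 18.6×2920 + (z_c − 0.2438 − 29.464)×3270
The z_c×3270 term appears on both sides and cancels. Collect the known terms of each column as K = Σ(ρt)_known − 3270 × (depth of known layers): K_1 = 107654.2 − 3270×38.09 = −16900.1; K_2 = 56403.738 − 3270×(0.2438 + 29.464) = −40740.768.
Balance: K_1 = K_2 + 8.545×ρ, so ρ = (K_1 − K_2)/8.545 = 23840.7/8.545 = 2790 kg/m³.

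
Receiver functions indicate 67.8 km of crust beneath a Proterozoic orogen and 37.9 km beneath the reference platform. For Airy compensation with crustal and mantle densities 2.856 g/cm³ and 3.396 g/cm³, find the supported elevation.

Excess crust Δ = 67.8 km − 37.9 km = 29.9 km, split between elevation h and root r with h + r = Δ.
Airy balance ρ_c h = (ρ_m − ρ_c) r gives r = h ρ_c/(ρ_m − ρ_c), so h (1 + ρ_c/(ρ_m − ρ_c)) = Δ, i.e. h = Δ (ρ_m − ρ_c)/ρ_m.
h = 29.9 km × 0.54/3.396 = 4.75 km.

4.75 km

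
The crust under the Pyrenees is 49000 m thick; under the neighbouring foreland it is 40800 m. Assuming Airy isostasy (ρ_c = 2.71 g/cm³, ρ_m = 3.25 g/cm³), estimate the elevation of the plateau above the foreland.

1360 m

Excess crust Δ = 49000 m − 40800 m = 8200 m, split between elevation h and root r with h + r = Δ.
Airy balance ρ_c h = (ρ_m − ρ_c) r gives r = h ρ_c/(ρ_m − ρ_c), so h (1 + ρ_c/(ρ_m − ρ_c)) = Δ, i.e. h = Δ (ρ_m − ρ_c)/ρ_m.
h = 8200 m × 0.54/3.25 = 1360 m.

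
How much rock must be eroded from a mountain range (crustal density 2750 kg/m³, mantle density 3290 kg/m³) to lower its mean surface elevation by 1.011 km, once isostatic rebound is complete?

Net drop Δ = e − u = e − e ρ_c/ρ_m = e (ρ_m − ρ_c)/ρ_m.
e = Δ ρ_m/(ρ_m − ρ_c) = 1.011 km × 3290/540 = 6.16 km.

6.16 km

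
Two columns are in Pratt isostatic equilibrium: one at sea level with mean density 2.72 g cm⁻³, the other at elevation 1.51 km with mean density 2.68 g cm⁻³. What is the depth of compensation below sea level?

ρ_ref D = ρ (D + h) → D (ρ_ref − ρ) = ρ h.
D = ρ h/(ρ_ref − ρ) = 2.68 × 1.51 km/(2.72 − 2.68) = 101 km.

101 km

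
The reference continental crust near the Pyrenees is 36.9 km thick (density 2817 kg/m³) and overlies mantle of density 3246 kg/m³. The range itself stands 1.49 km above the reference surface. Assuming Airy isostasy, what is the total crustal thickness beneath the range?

Root depth r = h ρ_c / (ρ_m − ρ_c) = 1.49 km × 2817 / 429 = 9.784 km.
Total thickness = T + h + r = 36.9 km + 1.49 km + 9.784 km = 48.2 km.

48.2 km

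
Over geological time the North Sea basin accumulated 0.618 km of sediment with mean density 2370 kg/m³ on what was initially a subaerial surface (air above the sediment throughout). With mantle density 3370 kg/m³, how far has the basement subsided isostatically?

0.435 km

Subaerial load: s = t ρ_sed / ρ_m = 0.618 km × 2370/3370 = 0.435 km.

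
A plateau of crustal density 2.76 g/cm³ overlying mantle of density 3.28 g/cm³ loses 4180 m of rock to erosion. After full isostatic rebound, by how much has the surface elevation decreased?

663 m

Rebound u = e ρ_c/ρ_m = 4180 m × 2.76/3.28 = 3517 m.
Net surface drop = e − u = 4180 m − 3517 m = e (ρ_m − ρ_c)/ρ_m = 663 m.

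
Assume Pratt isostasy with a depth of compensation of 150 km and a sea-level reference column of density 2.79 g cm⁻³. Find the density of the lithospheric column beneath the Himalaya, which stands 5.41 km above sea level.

Pratt balance: ρ_ref D = ρ (D + h).
ρ = ρ_ref D/(D + h) = 2.79 × 150 km/(150 km + 5.41 km) = 2.69 g cm⁻³.

2.69 g cm⁻³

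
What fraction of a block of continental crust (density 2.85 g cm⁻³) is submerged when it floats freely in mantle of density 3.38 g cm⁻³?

Submerged fraction = ρ_obj/ρ_fluid = 2.85/3.38 = 84.3%.

84.3%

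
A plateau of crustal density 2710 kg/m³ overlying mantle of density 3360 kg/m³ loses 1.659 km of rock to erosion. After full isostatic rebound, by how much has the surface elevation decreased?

Rebound u = e ρ_c/ρ_m = 1.659 km × 2710/3360 = 1.338 km.
Net surface drop = e − u = 1.659 km − 1.338 km = e (ρ_m − ρ_c)/ρ_m = 0.321 km.

0.321 km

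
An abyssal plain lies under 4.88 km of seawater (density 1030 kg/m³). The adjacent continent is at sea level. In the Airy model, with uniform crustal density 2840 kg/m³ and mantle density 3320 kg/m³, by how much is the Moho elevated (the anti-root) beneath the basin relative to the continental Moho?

18.4 km

In Airy isostatic equilibrium: replacing crust with seawater at the top is compensated by replacing crust with mantle at the base: d (ρ_c − ρ_w) = a (ρ_m − ρ_c).
a = d (ρ_c − ρ_w)/(ρ_m − ρ_c) = 4.88 km × 1810/480 = 18.4 km.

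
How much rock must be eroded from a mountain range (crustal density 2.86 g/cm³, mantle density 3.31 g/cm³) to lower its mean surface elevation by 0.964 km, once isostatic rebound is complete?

7.09 km

Net drop Δ = e − u = e − e ρ_c/ρ_m = e (ρ_m − ρ_c)/ρ_m.
e = Δ ρ_m/(ρ_m − ρ_c) = 0.964 km × 3.31/0.45 = 7.09 km.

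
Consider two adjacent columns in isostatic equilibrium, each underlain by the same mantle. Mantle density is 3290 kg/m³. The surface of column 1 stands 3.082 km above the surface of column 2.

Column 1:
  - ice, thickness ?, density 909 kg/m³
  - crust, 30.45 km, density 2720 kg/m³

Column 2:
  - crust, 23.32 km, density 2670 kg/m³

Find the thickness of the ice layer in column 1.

3.04 km

Take the compensation level at the base of the deeper column (depth z_c below the surface of column 1) and equate Σ ρ_i t_i down to z_c; mantle fills any gap and the z_c terms cancel.
Column 1: x×909 + 30.45×2720 + (z_c − 30.45 − x)×3290
Column 2: 3.082×0 + 23.32×2670 + (z_c − 3.082 − 23.32)×3290
The z_c×3290 term appears on both sides and cancels. Collect the known terms of each column as K = Σ(ρt)_known − 3290 × (depth of known layers): K_1 = 82824 − 3290×30.45 = −17356.5; K_2 = 62264.4 − 3290×(3.082 + 23.32) = −24598.18.
Balance: K_1 − x×(3290 − 909) = K_2, so x = (K_1 − K_2)/(3290 − 909) = 7241.68/2381 = 3.04 km.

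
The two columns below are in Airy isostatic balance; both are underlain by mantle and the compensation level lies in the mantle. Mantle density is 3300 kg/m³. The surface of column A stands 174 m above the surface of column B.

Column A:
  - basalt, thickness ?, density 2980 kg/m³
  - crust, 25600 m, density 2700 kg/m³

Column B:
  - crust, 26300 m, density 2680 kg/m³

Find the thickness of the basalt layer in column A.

Take the compensation level at the base of the deeper column (depth z_c below the surface of column A) and equate Σ ρ_i t_i down to z_c; mantle fills any gap and the z_c terms cancel.
Column A: x×2980 + 25600×2700 + (z_c − 25600 − x)×3300
Column B: 174×0 + 26300×2680 + (z_c − 174 − 26300)×3300
The z_c×3300 term appears on both sides and cancels. Collect the known terms of each column as K = Σ(ρt)_known − 3300 × (depth of known layers): K_A = 69120000 − 3300×25600 = −15360000; K_B = 70484000 − 3300×(174 + 26300) = −16880200.
Balance: K_A − x×(3300 − 2980) = K_B, so x = (K_A − K_B)/(3300 − 2980) = 1520200/320 = 4750 m.

4750 m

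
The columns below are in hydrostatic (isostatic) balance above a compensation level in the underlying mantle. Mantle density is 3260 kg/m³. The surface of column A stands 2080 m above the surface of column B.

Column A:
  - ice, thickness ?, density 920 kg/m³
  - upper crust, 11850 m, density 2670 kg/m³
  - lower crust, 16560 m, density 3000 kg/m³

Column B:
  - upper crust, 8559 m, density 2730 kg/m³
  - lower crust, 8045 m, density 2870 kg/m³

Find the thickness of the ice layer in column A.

1350 m

Take the compensation level at the base of the deeper column (depth z_c below the surface of column A) and equate Σ ρ_i t_i down to z_c; mantle fills any gap and the z_c terms cancel.
Column A: x×920 + 11850×2670 + 16560×3000 + (z_c − 28410 − x)×3260
Column B: 2080×0 + 8559×2730 + 8045×2870 + (z_c − 2080 − 16604)×3260
The z_c×3260 term appears on both sides and cancels. Collect the known terms of each column as K = Σ(ρt)_known − 3260 × (depth of known layers): K_A = 81319500 − 3260×28410 = −11297100; K_B = 46455220 − 3260×(2080 + 16604) = −14454620.
Balance: K_A − x×(3260 − 920) = K_B, so x = (K_A − K_B)/(3260 − 920) = 3157520/2340 = 1350 m.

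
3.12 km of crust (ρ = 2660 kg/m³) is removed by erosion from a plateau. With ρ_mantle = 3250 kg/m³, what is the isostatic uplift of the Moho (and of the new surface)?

2.55 km

Unloading: uplift u = e ρ_c/ρ_m = 3.12 km × 2660/3250 = 2.55 km.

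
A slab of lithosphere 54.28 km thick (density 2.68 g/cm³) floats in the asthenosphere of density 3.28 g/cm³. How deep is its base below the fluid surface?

44.4 km

Draft d = t ρ_obj/ρ_fluid = 54.28 km × 2.68/3.28 = 44.4 km.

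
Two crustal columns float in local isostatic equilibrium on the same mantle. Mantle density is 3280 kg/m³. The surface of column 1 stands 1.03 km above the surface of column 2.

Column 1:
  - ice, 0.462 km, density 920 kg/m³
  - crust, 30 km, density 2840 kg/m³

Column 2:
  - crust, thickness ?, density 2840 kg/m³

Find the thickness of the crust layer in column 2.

Take the compensation level at the base of the deeper column (depth z_c below the surface of column 1) and equate Σ ρ_i t_i down to z_c; mantle fills any gap and the z_c terms cancel.
Column 1: 0.462×920 + 30×2840 + (z_c − 30.462)×3280
Column 2: 1.03×0 + x×2840 + (z_c − 1.03 − 0 − x)×3280
The z_c×3280 term appears on both sides and cancels. Collect the known terms of each column as K = Σ(ρt)_known − 3280 × (depth of known layers): K_1 = 85625.04 − 3280×30.462 = −14290.32; K_2 = 0 − 3280×(1.03 + 0) = −3378.4.
Balance: K_1 = K_2 − x×(3280 − 2840), so x = (K_2 − K_1)/(3280 − 2840) = 10911.9/440 = 24.8 km.

24.8 km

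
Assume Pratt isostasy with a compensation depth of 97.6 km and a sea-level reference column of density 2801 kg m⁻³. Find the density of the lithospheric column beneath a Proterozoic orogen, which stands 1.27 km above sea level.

2770 kg m⁻³

Pratt balance: ρ_ref D = ρ (D + h).
ρ = ρ_ref D/(D + h) = 2801 × 97.6 km/(97.6 km + 1.27 km) = 2770 kg m⁻³.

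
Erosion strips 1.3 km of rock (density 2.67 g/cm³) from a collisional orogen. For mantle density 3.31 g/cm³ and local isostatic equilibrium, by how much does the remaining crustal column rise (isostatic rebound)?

Unloading: uplift u = e ρ_c/ρ_m = 1.3 km × 2.67/3.31 = 1.05 km.

1.05 km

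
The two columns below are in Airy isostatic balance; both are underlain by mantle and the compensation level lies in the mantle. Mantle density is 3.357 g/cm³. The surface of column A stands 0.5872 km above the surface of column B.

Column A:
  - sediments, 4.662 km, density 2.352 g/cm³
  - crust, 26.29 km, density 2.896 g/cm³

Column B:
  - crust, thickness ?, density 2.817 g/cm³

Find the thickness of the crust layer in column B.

Take the compensation level at the base of the deeper column (depth z_c below the surface of column A) and equate Σ ρ_i t_i down to z_c; mantle fills any gap and the z_c terms cancel.
Column A: 4.662×2.352 + 26.29×2.896 + (z_c − 30.952)×3.357
Column B: 0.5872×0 + x×2.817 + (z_c − 0.5872 − 0 − x)×3.357
The z_c×3.357 term appears on both sides and cancels. Collect the known terms of each column as K = Σ(ρt)_known − 3.357 × (depth of known layers): K_A = 87.100864 − 3.357×30.952 = −16.805; K_B = 0 − 3.357×(0.5872 + 0) = −1.9712304.
Balance: K_A = K_B − x×(3.357 − 2.817), so x = (K_B − K_A)/(3.357 − 2.817) = 14.8338/0.54 = 27.5 km.

27.5 km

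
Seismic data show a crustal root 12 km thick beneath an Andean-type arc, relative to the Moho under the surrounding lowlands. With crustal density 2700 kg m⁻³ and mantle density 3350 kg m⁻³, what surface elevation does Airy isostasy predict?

2.89 km

For local isostatic compensation: ρ_c h = (ρ_m − ρ_c) r.
h = r (ρ_m − ρ_c) / ρ_c = 12 km × (3350 − 2700) / 2700 = 2.89 km.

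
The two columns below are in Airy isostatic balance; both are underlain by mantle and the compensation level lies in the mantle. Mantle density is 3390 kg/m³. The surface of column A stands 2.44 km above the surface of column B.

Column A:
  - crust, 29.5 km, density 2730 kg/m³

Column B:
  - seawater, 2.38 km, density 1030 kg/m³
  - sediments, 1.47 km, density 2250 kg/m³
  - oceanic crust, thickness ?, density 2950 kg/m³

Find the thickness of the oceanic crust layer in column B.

Take the compensation level at the base of the deeper column (depth z_c below the surface of column A) and equate Σ ρ_i t_i down to z_c; mantle fills any gap and the z_c terms cancel.
Column A: 29.5×2730 + (z_c − 29.5)×3390
Column B: 2.44×0 + 2.38×1030 + 1.47×2250 + x×2950 + (z_c − 2.44 − 3.85 − x)×3390
The z_c×3390 term appears on both sides and cancels. Collect the known terms of each column as K = Σ(ρt)_known − 3390 × (depth of known layers): K_A = 80535 − 3390×29.5 = −19470; K_B = 5758.9 − 3390×(2.44 + 3.85) = −15564.2.
Balance: K_A = K_B − x×(3390 − 2950), so x = (K_B − K_A)/(3390 − 2950) = 3905.8/440 = 8.88 km.

8.88 km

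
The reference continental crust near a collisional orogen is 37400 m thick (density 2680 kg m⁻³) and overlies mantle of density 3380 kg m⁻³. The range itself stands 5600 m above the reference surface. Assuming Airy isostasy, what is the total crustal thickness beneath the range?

Root depth r = h ρ_c / (ρ_m − ρ_c) = 5600 m × 2680 / 700 = 21440 m.
Total thickness = T + h + r = 37400 m + 5600 m + 21440 m = 64400 m.

64400 m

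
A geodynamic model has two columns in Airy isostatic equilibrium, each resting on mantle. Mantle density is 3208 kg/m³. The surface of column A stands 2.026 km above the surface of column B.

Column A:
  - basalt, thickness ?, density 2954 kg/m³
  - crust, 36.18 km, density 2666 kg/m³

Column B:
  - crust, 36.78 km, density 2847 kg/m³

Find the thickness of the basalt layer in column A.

0.659 km

Take the compensation level at the base of the deeper column (depth z_c below the surface of column A) and equate Σ ρ_i t_i down to z_c; mantle fills any gap and the z_c terms cancel.
Column A: x×2954 + 36.18×2666 + (z_c − 36.18 − x)×3208
Column B: 2.026×0 + 36.78×2847 + (z_c − 2.026 − 36.78)×3208
The z_c×3208 term appears on both sides and cancels. Collect the known terms of each column as K = Σ(ρt)_known − 3208 × (depth of known layers): K_A = 96455.88 − 3208×36.18 = −19609.56; K_B = 104712.66 − 3208×(2.026 + 36.78) = −19776.988.
Balance: K_A − x×(3208 − 2954) = K_B, so x = (K_A − K_B)/(3208 − 2954) = 167.428/254 = 0.659 km.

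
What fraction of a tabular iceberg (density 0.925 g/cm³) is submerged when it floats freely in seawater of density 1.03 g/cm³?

89.8%

Submerged fraction = ρ_obj/ρ_fluid = 0.925/1.03 = 89.8%.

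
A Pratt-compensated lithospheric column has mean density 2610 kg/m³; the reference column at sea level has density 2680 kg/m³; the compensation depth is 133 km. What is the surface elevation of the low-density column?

ρ_ref D = ρ (D + h) → h = D (ρ_ref − ρ)/ρ.
h = 133 km × (2680 − 2610)/2610 = 3.57 km.

3.57 km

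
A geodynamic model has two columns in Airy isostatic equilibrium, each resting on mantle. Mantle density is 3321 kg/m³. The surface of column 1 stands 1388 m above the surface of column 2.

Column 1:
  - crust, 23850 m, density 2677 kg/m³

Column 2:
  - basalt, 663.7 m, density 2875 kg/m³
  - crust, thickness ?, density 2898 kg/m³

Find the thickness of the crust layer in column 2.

24700 m

Take the compensation level at the base of the deeper column (depth z_c below the surface of column 1) and equate Σ ρ_i t_i down to z_c; mantle fills any gap and the z_c terms cancel.
Column 1: 23850×2677 + (z_c − 23850)×3321
Column 2: 1388×0 + 663.7×2875 + x×2898 + (z_c − 1388 − 663.7 − x)×3321
The z_c×3321 term appears on both sides and cancels. Collect the known terms of each column as K = Σ(ρt)_known − 3321 × (depth of known layers): K_1 = 63846450 − 3321×23850 = −15359400; K_2 = 1908137.5 − 3321×(1388 + 663.7) = −4905558.2.
Balance: K_1 = K_2 − x×(3321 − 2898), so x = (K_2 − K_1)/(3321 − 2898) = 10453800/423 = 24700 m.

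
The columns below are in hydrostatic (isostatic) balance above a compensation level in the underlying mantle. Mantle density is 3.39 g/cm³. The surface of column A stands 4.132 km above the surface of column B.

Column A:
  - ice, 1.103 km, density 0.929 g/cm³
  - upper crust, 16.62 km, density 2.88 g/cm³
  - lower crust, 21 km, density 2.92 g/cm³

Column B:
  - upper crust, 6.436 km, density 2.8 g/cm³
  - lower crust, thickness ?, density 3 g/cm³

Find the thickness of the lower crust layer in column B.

Take the compensation level at the base of the deeper column (depth z_c below the surface of column A) and equate Σ ρ_i t_i down to z_c; mantle fills any gap and the z_c terms cancel.
Column A: 1.103×0.929 + 16.62×2.88 + 21×2.92 + (z_c − 38.723)×3.39
Column B: 4.132×0 + 6.436×2.8 + x×3 + (z_c − 4.132 − 6.436 − x)×3.39
The z_c×3.39 term appears on both sides and cancels. Collect the known terms of each column as K = Σ(ρt)_known − 3.39 × (depth of known layers): K_A = 110.210287 − 3.39×38.723 = −21.060683; K_B = 18.0208 − 3.39×(4.132 + 6.436) = −17.80472.
Balance: K_A = K_B − x×(3.39 − 3), so x = (K_B − K_A)/(3.39 − 3) = 3.25596/0.39 = 8.35 km.

8.35 km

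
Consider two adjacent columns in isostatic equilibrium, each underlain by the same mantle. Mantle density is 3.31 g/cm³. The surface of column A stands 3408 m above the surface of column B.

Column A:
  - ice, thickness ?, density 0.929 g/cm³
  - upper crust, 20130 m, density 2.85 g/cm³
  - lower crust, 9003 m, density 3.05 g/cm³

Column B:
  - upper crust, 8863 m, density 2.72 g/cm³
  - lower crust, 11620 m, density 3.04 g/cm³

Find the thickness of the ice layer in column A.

3380 m

Take the compensation level at the base of the deeper column (depth z_c below the surface of column A) and equate Σ ρ_i t_i down to z_c; mantle fills any gap and the z_c terms cancel.
Column A: x×0.929 + 20130×2.85 + 9003×3.05 + (z_c − 29133 − x)×3.31
Column B: 3408×0 + 8863×2.72 + 11620×3.04 + (z_c − 3408 − 20483)×3.31
The z_c×3.31 term appears on both sides and cancels. Collect the known terms of each column as K = Σ(ρt)_known − 3.31 × (depth of known layers): K_A = 84829.65 − 3.31×29133 = −11600.58; K_B = 59432.16 − 3.31×(3408 + 20483) = −19647.05.
Balance: K_A − x×(3.31 − 0.929) = K_B, so x = (K_A − K_B)/(3.31 − 0.929) = 8046.47/2.381 = 3380 m.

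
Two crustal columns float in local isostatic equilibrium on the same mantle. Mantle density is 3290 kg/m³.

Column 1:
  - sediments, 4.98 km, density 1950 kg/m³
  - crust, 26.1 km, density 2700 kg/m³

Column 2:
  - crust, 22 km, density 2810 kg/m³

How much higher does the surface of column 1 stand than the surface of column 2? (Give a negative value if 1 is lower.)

For any compensation level in the mantle, the mantle terms cancel and isostasy reduces to e = (Σt_1 − Σt_2) − (Σ(ρt)_1 − Σ(ρt)_2) / ρ_m.
Σt_1 = 31.08 km; Σt_2 = 22 km; Σ(ρt)_1 = 80181; Σ(ρt)_2 = 61820 (in km·kg/m³).
e = (31.08 − 22) − (80181 − 61820) / 3290 = 3.5 km.

3.5 km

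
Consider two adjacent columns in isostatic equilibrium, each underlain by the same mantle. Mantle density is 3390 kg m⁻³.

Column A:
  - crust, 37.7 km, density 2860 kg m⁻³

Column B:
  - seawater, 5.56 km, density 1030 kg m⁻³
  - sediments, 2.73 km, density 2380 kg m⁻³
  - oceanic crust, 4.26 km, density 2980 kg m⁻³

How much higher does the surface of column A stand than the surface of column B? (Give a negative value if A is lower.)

0.695 km

For any compensation level in the mantle, the mantle terms cancel and isostasy reduces to e = (Σt_A − Σt_B) − (Σ(ρt)_A − Σ(ρt)_B) / ρ_m.
Σt_A = 37.7 km; Σt_B = 12.55 km; Σ(ρt)_A = 107822; Σ(ρt)_B = 24919 (in km·kg m⁻³).
e = (37.7 − 12.55) − (107822 − 24919) / 3390 = 0.695 km.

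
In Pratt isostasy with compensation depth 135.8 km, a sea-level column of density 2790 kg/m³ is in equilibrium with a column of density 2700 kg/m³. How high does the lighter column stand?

4.53 km

ρ_ref D = ρ (D + h) → h = D (ρ_ref − ρ)/ρ.
h = 135.8 km × (2790 − 2700)/2700 = 4.53 km.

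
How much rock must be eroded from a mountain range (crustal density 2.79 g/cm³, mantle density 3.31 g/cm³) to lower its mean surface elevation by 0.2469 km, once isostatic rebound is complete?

Net drop Δ = e − u = e − e ρ_c/ρ_m = e (ρ_m − ρ_c)/ρ_m.
e = Δ ρ_m/(ρ_m − ρ_c) = 0.2469 km × 3.31/0.52 = 1.57 km.

1.57 km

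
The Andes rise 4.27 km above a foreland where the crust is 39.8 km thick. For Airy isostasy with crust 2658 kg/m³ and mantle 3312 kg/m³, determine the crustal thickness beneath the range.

61.4 km

Root depth r = h ρ_c / (ρ_m − ρ_c) = 4.27 km × 2658 / 654 = 17.35 km.
Total thickness = T + h + r = 39.8 km + 4.27 km + 17.35 km = 61.4 km.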